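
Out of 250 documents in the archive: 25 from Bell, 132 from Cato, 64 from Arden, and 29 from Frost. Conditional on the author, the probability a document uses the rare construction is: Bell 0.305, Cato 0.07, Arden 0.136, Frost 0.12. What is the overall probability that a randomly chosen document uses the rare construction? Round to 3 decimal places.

Prior × likelihood for each hypothesis:
  Bell: 0.1 × 0.305 = 0.0305
  Cato: 0.528 × 0.07 = 0.03696
  Arden: 0.256 × 0.136 = 0.034816
  Frost: 0.116 × 0.12 = 0.01392
P(rare-form) = 0.0305 + 0.03696 + 0.034816 + 0.01392 = 0.116196 → 0.116.

0.116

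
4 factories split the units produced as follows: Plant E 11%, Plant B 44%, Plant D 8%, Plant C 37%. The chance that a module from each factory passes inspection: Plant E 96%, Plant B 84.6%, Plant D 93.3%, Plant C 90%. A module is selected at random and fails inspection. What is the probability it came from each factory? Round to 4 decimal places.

Taking complements, P(nonconforming | each) = Plant E 0.04, Plant B 0.154, Plant D 0.067, Plant C 0.1.
By Bayes' rule, posterior ∝ prior × likelihood:
  Plant E: 0.11 × 0.04 = 0.0044
  Plant B: 0.44 × 0.154 = 0.06776
  Plant D: 0.08 × 0.067 = 0.00536
  Plant C: 0.37 × 0.1 = 0.037
Sum = 0.11452.
P(Plant E | nonconforming) = 0.0044/0.11452 ≈ 0.0384
P(Plant B | nonconforming) = 0.06776/0.11452 ≈ 0.5917
P(Plant D | nonconforming) = 0.00536/0.11452 ≈ 0.0468
P(Plant C | nonconforming) = 0.037/0.11452 ≈ 0.3231

Plant E 0.0384, Plant B 0.5917, Plant D 0.0468, Plant C 0.3231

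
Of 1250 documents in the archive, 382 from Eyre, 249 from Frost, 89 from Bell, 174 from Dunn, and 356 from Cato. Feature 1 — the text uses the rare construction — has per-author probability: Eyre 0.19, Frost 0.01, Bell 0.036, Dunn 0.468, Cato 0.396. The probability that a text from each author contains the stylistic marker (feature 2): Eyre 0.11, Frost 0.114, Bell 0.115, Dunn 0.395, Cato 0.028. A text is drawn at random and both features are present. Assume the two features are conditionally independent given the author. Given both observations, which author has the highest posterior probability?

Dunn

Compute prior × likelihood for every hypothesis:
  Eyre: 0.3056 × 0.19 × 0.11 = 0.00638704
  Frost: 0.1992 × 0.01 × 0.114 = 0.000227088
  Bell: 0.0712 × 0.036 × 0.115 = 0.000294768
  Dunn: 0.1392 × 0.468 × 0.395 = 0.025732512
  Cato: 0.2848 × 0.396 × 0.028 = 0.0031578624
Total = 0.0357992704.
Largest term belongs to Dunn, so Dunn is most probable.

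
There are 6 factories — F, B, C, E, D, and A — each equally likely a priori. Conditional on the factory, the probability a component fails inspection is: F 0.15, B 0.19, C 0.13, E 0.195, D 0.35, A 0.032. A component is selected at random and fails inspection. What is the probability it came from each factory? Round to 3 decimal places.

F 0.143, B 0.181, C 0.124, E 0.186, D 0.334, A 0.031

With a uniform prior (1/6 each), posterior ∝ likelihood:
  F: 0.15
  B: 0.19
  C: 0.13
  E: 0.195
  D: 0.35
  A: 0.032
Sum = 1.047.
P(F | nonconforming) = 0.15/1.047 ≈ 0.143
P(B | nonconforming) = 0.19/1.047 ≈ 0.181
P(C | nonconforming) = 0.13/1.047 ≈ 0.124
P(E | nonconforming) = 0.195/1.047 ≈ 0.186
P(D | nonconforming) = 0.35/1.047 ≈ 0.334
P(A | nonconforming) = 0.032/1.047 ≈ 0.031
(Check: 0.143+0.181+0.124+0.186+0.334+0.031 = 0.999.)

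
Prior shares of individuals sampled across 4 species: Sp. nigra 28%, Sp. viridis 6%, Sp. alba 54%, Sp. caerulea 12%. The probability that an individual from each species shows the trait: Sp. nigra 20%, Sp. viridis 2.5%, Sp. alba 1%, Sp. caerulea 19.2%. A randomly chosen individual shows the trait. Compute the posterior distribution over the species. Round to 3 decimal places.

Compute prior × likelihood for every hypothesis:
  Sp. nigra: 0.28 × 0.2 = 0.056
  Sp. viridis: 0.06 × 0.025 = 0.0015
  Sp. alba: 0.54 × 0.01 = 0.0054
  Sp. caerulea: 0.12 × 0.192 = 0.02304
Normalizing constant = 0.08594.
P(Sp. nigra | trait) = 0.056/0.08594 ≈ 0.652
P(Sp. viridis | trait) = 0.0015/0.08594 ≈ 0.017
P(Sp. alba | trait) = 0.0054/0.08594 ≈ 0.063
P(Sp. caerulea | trait) = 0.02304/0.08594 ≈ 0.268
(Check: 0.652+0.017+0.063+0.268 = 1.000.)

Sp. nigra 0.652, Sp. viridis 0.017, Sp. alba 0.063, Sp. caerulea 0.268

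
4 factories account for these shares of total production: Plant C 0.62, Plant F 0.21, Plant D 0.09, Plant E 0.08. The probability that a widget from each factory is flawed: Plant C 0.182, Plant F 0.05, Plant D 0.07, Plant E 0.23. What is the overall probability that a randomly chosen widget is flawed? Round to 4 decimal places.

0.1480

Unnormalized posteriors (prior × likelihood):
  Plant C: 0.62 × 0.182 = 0.11284
  Plant F: 0.21 × 0.05 = 0.0105
  Plant D: 0.09 × 0.07 = 0.0063
  Plant E: 0.08 × 0.23 = 0.0184
P(flawed) = 0.11284 + 0.0105 + 0.0063 + 0.0184 = 0.14804 → 0.1480.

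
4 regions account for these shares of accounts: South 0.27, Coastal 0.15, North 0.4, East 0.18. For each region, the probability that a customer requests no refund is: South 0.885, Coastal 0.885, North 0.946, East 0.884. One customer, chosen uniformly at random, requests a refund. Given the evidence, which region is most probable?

Taking complements, P(refund | each) = South 0.115, Coastal 0.115, North 0.054, East 0.116.
Compute prior × likelihood for every hypothesis:
  South: 0.27 × 0.115 = 0.03105
  Coastal: 0.15 × 0.115 = 0.01725
  North: 0.4 × 0.054 = 0.0216
  East: 0.18 × 0.116 = 0.02088
Total = 0.09078.
Largest term belongs to South, so South is most probable.

South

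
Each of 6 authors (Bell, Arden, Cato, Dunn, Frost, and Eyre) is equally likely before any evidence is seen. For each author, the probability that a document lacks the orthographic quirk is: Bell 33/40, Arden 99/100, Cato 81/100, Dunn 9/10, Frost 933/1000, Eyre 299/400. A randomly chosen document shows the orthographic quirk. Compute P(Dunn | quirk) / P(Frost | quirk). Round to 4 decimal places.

1.4925

Taking complements, P(quirk | each) = Bell 0.175, Arden 0.01, Cato 0.19, Dunn 0.1, Frost 0.067, Eyre 0.2525.
With a uniform prior (1/6 each), posterior ∝ likelihood:
  Bell: 0.175
  Arden: 0.01
  Cato: 0.19
  Dunn: 0.1
  Frost: 0.067
  Eyre: 0.2525
Normalizing constant = 0.7945.
The ratio is 0.1 / 0.067 (the normalizer cancels) = 1.4925.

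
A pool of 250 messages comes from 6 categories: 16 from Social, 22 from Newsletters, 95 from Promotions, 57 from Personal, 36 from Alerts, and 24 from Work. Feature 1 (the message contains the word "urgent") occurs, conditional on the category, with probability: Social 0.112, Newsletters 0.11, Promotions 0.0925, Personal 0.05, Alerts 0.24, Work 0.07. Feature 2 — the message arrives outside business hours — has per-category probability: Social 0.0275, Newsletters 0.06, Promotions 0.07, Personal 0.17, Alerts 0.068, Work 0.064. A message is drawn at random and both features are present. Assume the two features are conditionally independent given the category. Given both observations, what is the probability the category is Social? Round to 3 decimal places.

0.025

Compute prior × likelihood for every hypothesis:
  Social: 0.064 × 0.112 × 0.0275 = 0.00019712
  Newsletters: 0.088 × 0.11 × 0.06 = 0.0005808
  Promotions: 0.38 × 0.0925 × 0.07 = 0.0024605
  Personal: 0.228 × 0.05 × 0.17 = 0.001938
  Alerts: 0.144 × 0.24 × 0.068 = 0.00235008
  Work: 0.096 × 0.07 × 0.064 = 0.00043008
Sum = 0.00795658.
P(Social | evidence) = 0.00019712 / 0.00795658 ≈ 0.025.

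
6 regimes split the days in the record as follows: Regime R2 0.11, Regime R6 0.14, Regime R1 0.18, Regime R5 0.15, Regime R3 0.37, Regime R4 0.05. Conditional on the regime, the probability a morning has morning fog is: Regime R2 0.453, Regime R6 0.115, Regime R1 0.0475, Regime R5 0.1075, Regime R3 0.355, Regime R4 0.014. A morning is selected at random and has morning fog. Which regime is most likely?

By Bayes' rule, posterior ∝ prior × likelihood:
  Regime R2: 0.11 × 0.453 = 0.04983
  Regime R6: 0.14 × 0.115 = 0.0161
  Regime R1: 0.18 × 0.0475 = 0.00855
  Regime R5: 0.15 × 0.1075 = 0.016125
  Regime R3: 0.37 × 0.355 = 0.13135
  Regime R4: 0.05 × 0.014 = 0.0007
Total = 0.222655.
Largest term belongs to Regime R3, so Regime R3 is most probable.

Regime R3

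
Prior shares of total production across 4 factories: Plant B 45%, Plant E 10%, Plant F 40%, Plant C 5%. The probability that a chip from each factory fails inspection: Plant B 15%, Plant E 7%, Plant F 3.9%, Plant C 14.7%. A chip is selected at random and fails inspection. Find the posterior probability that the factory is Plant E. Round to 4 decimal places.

Prior × likelihood for each hypothesis:
  Plant B: 0.45 × 0.15 = 0.0675
  Plant E: 0.1 × 0.07 = 0.007
  Plant F: 0.4 × 0.039 = 0.0156
  Plant C: 0.05 × 0.147 = 0.00735
Normalizing constant = 0.09745.
P(Plant E | evidence) = 0.007 / 0.09745 ≈ 0.0718.

0.0718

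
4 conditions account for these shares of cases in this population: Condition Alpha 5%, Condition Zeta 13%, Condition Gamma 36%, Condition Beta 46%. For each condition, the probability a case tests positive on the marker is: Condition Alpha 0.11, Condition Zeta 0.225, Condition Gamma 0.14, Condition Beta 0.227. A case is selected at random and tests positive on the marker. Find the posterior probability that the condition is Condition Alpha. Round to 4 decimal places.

Prior × likelihood for each hypothesis:
  Condition Alpha: 0.05 × 0.11 = 0.0055
  Condition Zeta: 0.13 × 0.225 = 0.02925
  Condition Gamma: 0.36 × 0.14 = 0.0504
  Condition Beta: 0.46 × 0.227 = 0.10442
Normalizing constant = 0.18957.
P(Condition Alpha | evidence) = 0.0055 / 0.18957 ≈ 0.0290.

0.0290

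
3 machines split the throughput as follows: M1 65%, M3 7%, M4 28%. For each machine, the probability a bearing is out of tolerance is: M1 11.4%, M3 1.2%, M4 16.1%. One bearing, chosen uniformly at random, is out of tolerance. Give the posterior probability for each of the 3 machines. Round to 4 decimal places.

M1 0.6174, M3 0.0070, M4 0.3756

By Bayes' rule, posterior ∝ prior × likelihood:
  M1: 0.65 × 0.114 = 0.0741
  M3: 0.07 × 0.012 = 0.00084
  M4: 0.28 × 0.161 = 0.04508
Sum = 0.12002.
P(M1 | oversize) = 0.0741/0.12002 ≈ 0.6174
P(M3 | oversize) = 0.00084/0.12002 ≈ 0.0070
P(M4 | oversize) = 0.04508/0.12002 ≈ 0.3756
(Check: 0.6174+0.0070+0.3756 = 1.0000.)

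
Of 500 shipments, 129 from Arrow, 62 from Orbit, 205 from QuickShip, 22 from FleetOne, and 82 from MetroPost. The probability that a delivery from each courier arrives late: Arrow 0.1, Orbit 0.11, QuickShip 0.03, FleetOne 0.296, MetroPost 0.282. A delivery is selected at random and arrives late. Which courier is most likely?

MetroPost

Prior × likelihood for each hypothesis:
  Arrow: 0.258 × 0.1 = 0.0258
  Orbit: 0.124 × 0.11 = 0.01364
  QuickShip: 0.41 × 0.03 = 0.0123
  FleetOne: 0.044 × 0.296 = 0.013024
  MetroPost: 0.164 × 0.282 = 0.046248
Normalizing constant = 0.111012.
Largest term belongs to MetroPost, so MetroPost is most probable.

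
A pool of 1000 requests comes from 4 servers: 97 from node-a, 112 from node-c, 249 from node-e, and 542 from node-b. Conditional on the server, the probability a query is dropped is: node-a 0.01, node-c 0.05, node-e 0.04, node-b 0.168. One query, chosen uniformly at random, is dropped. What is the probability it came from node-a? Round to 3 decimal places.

0.009

Prior × likelihood for each hypothesis:
  node-a: 0.097 × 0.01 = 0.00097
  node-c: 0.112 × 0.05 = 0.0056
  node-e: 0.249 × 0.04 = 0.00996
  node-b: 0.542 × 0.168 = 0.091056
Normalizing constant = 0.107586.
P(node-a | evidence) = 0.00097 / 0.107586 ≈ 0.009.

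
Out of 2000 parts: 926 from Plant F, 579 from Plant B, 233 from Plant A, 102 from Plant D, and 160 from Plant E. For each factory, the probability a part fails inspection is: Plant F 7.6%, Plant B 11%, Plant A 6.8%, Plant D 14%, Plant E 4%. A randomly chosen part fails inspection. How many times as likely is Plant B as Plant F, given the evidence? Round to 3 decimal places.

0.905

Compute prior × likelihood for every hypothesis:
  Plant F: 0.463 × 0.076 = 0.035188
  Plant B: 0.2895 × 0.11 = 0.031845
  Plant A: 0.1165 × 0.068 = 0.007922
  Plant D: 0.051 × 0.14 = 0.00714
  Plant E: 0.08 × 0.04 = 0.0032
Total = 0.085295.
The ratio is 0.031845 / 0.035188 (the normalizer cancels) = 0.905.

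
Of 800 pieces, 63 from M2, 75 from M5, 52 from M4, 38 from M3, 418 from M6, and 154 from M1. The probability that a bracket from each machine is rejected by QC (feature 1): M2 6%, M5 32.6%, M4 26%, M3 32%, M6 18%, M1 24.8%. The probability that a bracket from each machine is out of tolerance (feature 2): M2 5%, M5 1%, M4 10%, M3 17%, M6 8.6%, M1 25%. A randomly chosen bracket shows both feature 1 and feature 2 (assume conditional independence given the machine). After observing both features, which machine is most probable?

Compute prior × likelihood for every hypothesis:
  M2: 0.07875 × 0.06 × 0.05 = 0.00023625
  M5: 0.09375 × 0.326 × 0.01 = 0.000305625
  M4: 0.065 × 0.26 × 0.1 = 0.00169
  M3: 0.0475 × 0.32 × 0.17 = 0.002584
  M6: 0.5225 × 0.18 × 0.086 = 0.0080883
  M1: 0.1925 × 0.248 × 0.25 = 0.011935
Sum = 0.024839175.
Largest term belongs to M1, so M1 is most probable.

M1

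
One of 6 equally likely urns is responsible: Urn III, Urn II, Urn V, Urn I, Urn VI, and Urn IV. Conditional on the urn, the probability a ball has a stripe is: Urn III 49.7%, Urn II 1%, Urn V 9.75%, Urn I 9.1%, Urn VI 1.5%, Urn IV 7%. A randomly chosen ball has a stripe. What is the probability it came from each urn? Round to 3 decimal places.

Urn III 0.637, Urn II 0.013, Urn V 0.125, Urn I 0.117, Urn VI 0.019, Urn IV 0.090

Since the prior is uniform, the posterior is proportional to the likelihood:
  Urn III: 0.497
  Urn II: 0.01
  Urn V: 0.0975
  Urn I: 0.091
  Urn VI: 0.015
  Urn IV: 0.07
Total = 0.7805.
P(Urn III | striped) = 0.497/0.7805 ≈ 0.637
P(Urn II | striped) = 0.01/0.7805 ≈ 0.013
P(Urn V | striped) = 0.0975/0.7805 ≈ 0.125
P(Urn I | striped) = 0.091/0.7805 ≈ 0.117
P(Urn VI | striped) = 0.015/0.7805 ≈ 0.019
P(Urn IV | striped) = 0.07/0.7805 ≈ 0.090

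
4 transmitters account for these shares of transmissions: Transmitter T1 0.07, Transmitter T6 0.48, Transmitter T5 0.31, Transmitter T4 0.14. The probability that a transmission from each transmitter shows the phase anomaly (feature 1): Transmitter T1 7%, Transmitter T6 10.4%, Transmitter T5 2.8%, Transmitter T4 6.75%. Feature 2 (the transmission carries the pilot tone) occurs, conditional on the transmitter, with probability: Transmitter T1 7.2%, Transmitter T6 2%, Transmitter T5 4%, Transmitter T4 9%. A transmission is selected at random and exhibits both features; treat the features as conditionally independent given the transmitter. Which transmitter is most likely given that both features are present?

By Bayes' rule, posterior ∝ prior × likelihood:
  Transmitter T1: 0.07 × 0.07 × 0.072 = 0.0003528
  Transmitter T6: 0.48 × 0.104 × 0.02 = 0.0009984
  Transmitter T5: 0.31 × 0.028 × 0.04 = 0.0003472
  Transmitter T4: 0.14 × 0.0675 × 0.09 = 0.0008505
Sum = 0.0025489.
Largest term belongs to Transmitter T6, so Transmitter T6 is most probable.

Transmitter T6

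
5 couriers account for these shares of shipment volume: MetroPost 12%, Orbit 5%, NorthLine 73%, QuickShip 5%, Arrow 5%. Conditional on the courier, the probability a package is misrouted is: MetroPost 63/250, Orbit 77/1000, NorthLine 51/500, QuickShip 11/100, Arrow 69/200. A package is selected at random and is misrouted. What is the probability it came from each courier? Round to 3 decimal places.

MetroPost 0.230, Orbit 0.029, NorthLine 0.567, QuickShip 0.042, Arrow 0.131

By Bayes' rule, posterior ∝ prior × likelihood:
  MetroPost: 0.12 × 0.252 = 0.03024
  Orbit: 0.05 × 0.077 = 0.00385
  NorthLine: 0.73 × 0.102 = 0.07446
  QuickShip: 0.05 × 0.11 = 0.0055
  Arrow: 0.05 × 0.345 = 0.01725
Normalizing constant = 0.1313.
P(MetroPost | misrouted) = 0.03024/0.1313 ≈ 0.230
P(Orbit | misrouted) = 0.00385/0.1313 ≈ 0.029
P(NorthLine | misrouted) = 0.07446/0.1313 ≈ 0.567
P(QuickShip | misrouted) = 0.0055/0.1313 ≈ 0.042
P(Arrow | misrouted) = 0.01725/0.1313 ≈ 0.131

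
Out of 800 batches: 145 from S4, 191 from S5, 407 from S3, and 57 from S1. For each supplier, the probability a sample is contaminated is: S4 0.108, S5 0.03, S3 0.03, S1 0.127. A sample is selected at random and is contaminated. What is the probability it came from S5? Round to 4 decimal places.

Prior × likelihood for each hypothesis:
  S4: 0.18125 × 0.108 = 0.019575
  S5: 0.23875 × 0.03 = 0.0071625
  S3: 0.50875 × 0.03 = 0.0152625
  S1: 0.07125 × 0.127 = 0.00904875
Normalizing constant = 0.05104875.
P(S5 | evidence) = 0.0071625 / 0.05104875 ≈ 0.1403.

0.1403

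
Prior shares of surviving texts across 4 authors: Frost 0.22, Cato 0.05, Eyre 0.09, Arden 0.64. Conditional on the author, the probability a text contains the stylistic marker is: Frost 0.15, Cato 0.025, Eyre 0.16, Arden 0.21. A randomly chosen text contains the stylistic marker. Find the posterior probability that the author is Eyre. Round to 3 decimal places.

0.079

Prior × likelihood for each hypothesis:
  Frost: 0.22 × 0.15 = 0.033
  Cato: 0.05 × 0.025 = 0.00125
  Eyre: 0.09 × 0.16 = 0.0144
  Arden: 0.64 × 0.21 = 0.1344
Sum = 0.18305.
P(Eyre | evidence) = 0.0144 / 0.18305 ≈ 0.079.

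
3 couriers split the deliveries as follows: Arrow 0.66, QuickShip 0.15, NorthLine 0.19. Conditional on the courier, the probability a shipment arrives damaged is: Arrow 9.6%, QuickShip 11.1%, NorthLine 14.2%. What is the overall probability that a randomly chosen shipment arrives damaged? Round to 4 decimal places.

0.1070

Unnormalized posteriors (prior × likelihood):
  Arrow: 0.66 × 0.096 = 0.06336
  QuickShip: 0.15 × 0.111 = 0.01665
  NorthLine: 0.19 × 0.142 = 0.02698
P(damaged) = 0.06336 + 0.01665 + 0.02698 = 0.10699 → 0.1070.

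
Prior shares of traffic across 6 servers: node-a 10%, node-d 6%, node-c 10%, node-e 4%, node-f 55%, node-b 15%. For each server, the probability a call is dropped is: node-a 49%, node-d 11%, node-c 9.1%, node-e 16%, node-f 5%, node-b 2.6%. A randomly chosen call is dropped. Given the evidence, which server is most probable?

node-a

Unnormalized posteriors (prior × likelihood):
  node-a: 0.1 × 0.49 = 0.049
  node-d: 0.06 × 0.11 = 0.0066
  node-c: 0.1 × 0.091 = 0.0091
  node-e: 0.04 × 0.16 = 0.0064
  node-f: 0.55 × 0.05 = 0.0275
  node-b: 0.15 × 0.026 = 0.0039
Total = 0.1025.
Largest term belongs to node-a, so node-a is most probable.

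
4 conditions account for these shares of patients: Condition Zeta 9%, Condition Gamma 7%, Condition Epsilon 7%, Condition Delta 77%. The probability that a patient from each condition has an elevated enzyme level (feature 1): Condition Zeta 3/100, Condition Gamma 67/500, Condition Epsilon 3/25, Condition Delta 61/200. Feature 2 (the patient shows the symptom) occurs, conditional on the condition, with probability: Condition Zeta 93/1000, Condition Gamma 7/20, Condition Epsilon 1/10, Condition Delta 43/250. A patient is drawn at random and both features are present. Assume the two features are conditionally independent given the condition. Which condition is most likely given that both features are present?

Condition Delta

By Bayes' rule, posterior ∝ prior × likelihood:
  Condition Zeta: 0.09 × 0.03 × 0.093 = 0.0002511
  Condition Gamma: 0.07 × 0.134 × 0.35 = 0.003283
  Condition Epsilon: 0.07 × 0.12 × 0.1 = 0.00084
  Condition Delta: 0.77 × 0.305 × 0.172 = 0.0403942
Total = 0.0447683.
Largest term belongs to Condition Delta, so Condition Delta is most probable.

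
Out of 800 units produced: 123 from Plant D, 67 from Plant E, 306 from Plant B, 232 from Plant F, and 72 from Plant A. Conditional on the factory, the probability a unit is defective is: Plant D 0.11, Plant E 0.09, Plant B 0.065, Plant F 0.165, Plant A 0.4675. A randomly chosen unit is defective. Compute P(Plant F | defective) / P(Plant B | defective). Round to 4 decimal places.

1.9246

Unnormalized posteriors (prior × likelihood):
  Plant D: 0.15375 × 0.11 = 0.0169125
  Plant E: 0.08375 × 0.09 = 0.0075375
  Plant B: 0.3825 × 0.065 = 0.0248625
  Plant F: 0.29 × 0.165 = 0.04785
  Plant A: 0.09 × 0.4675 = 0.042075
Normalizing constant = 0.1392375.
The ratio is 0.04785 / 0.0248625 (the normalizer cancels) = 1.9246.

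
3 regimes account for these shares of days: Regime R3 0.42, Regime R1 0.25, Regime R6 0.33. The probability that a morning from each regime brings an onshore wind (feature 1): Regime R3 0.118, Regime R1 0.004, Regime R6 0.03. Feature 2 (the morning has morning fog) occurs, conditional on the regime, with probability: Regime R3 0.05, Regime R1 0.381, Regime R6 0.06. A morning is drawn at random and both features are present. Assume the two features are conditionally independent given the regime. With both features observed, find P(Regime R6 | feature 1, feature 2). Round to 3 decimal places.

Compute prior × likelihood for every hypothesis:
  Regime R3: 0.42 × 0.118 × 0.05 = 0.002478
  Regime R1: 0.25 × 0.004 × 0.381 = 0.000381
  Regime R6: 0.33 × 0.03 × 0.06 = 0.000594
Sum = 0.003453.
P(Regime R6 | evidence) = 0.000594 / 0.003453 ≈ 0.172.

0.172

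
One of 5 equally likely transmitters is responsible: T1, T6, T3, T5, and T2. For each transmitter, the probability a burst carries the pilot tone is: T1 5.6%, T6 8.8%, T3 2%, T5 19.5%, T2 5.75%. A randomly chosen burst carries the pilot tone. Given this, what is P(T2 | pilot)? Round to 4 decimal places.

Since the prior is uniform, the posterior is proportional to the likelihood:
  T1: 0.056
  T6: 0.088
  T3: 0.02
  T5: 0.195
  T2: 0.0575
Total = 0.4165.
P(T2 | evidence) = 0.0575 / 0.4165 ≈ 0.1381.

0.1381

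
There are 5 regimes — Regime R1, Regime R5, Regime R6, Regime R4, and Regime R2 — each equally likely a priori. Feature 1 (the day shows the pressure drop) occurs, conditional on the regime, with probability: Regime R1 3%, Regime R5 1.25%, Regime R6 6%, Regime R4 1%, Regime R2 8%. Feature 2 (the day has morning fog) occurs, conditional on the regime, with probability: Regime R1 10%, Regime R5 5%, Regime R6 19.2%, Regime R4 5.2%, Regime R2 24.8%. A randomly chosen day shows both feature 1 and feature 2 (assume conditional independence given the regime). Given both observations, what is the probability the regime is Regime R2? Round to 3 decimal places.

0.559

Since the prior is uniform, the posterior is proportional to the likelihood:
  Regime R1: 0.03 × 0.1 = 0.003
  Regime R5: 0.0125 × 0.05 = 0.000625
  Regime R6: 0.06 × 0.192 = 0.01152
  Regime R4: 0.01 × 0.052 = 0.00052
  Regime R2: 0.08 × 0.248 = 0.01984
Normalizing constant = 0.035505.
P(Regime R2 | evidence) = 0.01984 / 0.035505 ≈ 0.559.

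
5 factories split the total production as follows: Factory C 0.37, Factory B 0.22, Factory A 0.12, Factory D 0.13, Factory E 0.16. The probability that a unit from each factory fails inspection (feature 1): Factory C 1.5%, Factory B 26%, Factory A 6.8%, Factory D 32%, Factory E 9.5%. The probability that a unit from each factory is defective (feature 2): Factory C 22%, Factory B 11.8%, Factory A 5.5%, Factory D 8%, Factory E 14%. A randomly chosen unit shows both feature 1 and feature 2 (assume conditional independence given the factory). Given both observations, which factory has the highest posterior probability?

Factory B

Compute prior × likelihood for every hypothesis:
  Factory C: 0.37 × 0.015 × 0.22 = 0.001221
  Factory B: 0.22 × 0.26 × 0.118 = 0.0067496
  Factory A: 0.12 × 0.068 × 0.055 = 0.0004488
  Factory D: 0.13 × 0.32 × 0.08 = 0.003328
  Factory E: 0.16 × 0.095 × 0.14 = 0.002128
Normalizing constant = 0.0138754.
Largest term belongs to Factory B, so Factory B is most probable.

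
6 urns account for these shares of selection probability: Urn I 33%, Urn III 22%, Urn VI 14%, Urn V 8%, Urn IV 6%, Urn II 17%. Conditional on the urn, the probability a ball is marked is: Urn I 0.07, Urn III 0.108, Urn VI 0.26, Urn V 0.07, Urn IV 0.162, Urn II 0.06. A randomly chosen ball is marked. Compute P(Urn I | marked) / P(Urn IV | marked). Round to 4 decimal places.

By Bayes' rule, posterior ∝ prior × likelihood:
  Urn I: 0.33 × 0.07 = 0.0231
  Urn III: 0.22 × 0.108 = 0.02376
  Urn VI: 0.14 × 0.26 = 0.0364
  Urn V: 0.08 × 0.07 = 0.0056
  Urn IV: 0.06 × 0.162 = 0.00972
  Urn II: 0.17 × 0.06 = 0.0102
Total = 0.10878.
The ratio is 0.0231 / 0.00972 (the normalizer cancels) = 2.3765.

2.3765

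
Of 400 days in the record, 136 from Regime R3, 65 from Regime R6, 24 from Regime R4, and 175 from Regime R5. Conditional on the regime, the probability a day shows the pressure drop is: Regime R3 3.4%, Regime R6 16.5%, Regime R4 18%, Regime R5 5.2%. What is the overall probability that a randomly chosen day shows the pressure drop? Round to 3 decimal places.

By Bayes' rule, posterior ∝ prior × likelihood:
  Regime R3: 0.34 × 0.034 = 0.01156
  Regime R6: 0.1625 × 0.165 = 0.0268125
  Regime R4: 0.06 × 0.18 = 0.0108
  Regime R5: 0.4375 × 0.052 = 0.02275
P(drop) = 0.01156 + 0.0268125 + 0.0108 + 0.02275 = 0.0719225 → 0.072.

0.072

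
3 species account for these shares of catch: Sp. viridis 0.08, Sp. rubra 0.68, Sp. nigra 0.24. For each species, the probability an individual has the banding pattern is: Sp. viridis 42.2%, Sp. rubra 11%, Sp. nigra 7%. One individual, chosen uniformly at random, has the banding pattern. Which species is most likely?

By Bayes' rule, posterior ∝ prior × likelihood:
  Sp. viridis: 0.08 × 0.422 = 0.03376
  Sp. rubra: 0.68 × 0.11 = 0.0748
  Sp. nigra: 0.24 × 0.07 = 0.0168
Sum = 0.12536.
Largest term belongs to Sp. rubra, so Sp. rubra is most probable.

Sp. rubra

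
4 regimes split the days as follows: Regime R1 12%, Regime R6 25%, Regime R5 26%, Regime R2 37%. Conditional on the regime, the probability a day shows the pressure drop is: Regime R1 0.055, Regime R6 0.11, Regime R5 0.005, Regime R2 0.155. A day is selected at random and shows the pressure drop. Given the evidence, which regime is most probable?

Unnormalized posteriors (prior × likelihood):
  Regime R1: 0.12 × 0.055 = 0.0066
  Regime R6: 0.25 × 0.11 = 0.0275
  Regime R5: 0.26 × 0.005 = 0.0013
  Regime R2: 0.37 × 0.155 = 0.05735
Sum = 0.09275.
Largest term belongs to Regime R2, so Regime R2 is most probable.

Regime R2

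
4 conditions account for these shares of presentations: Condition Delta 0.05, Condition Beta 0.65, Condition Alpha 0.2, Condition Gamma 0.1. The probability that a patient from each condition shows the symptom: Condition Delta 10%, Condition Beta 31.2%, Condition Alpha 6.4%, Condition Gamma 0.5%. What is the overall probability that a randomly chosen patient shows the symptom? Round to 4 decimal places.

Compute prior × likelihood for every hypothesis:
  Condition Delta: 0.05 × 0.1 = 0.005
  Condition Beta: 0.65 × 0.312 = 0.2028
  Condition Alpha: 0.2 × 0.064 = 0.0128
  Condition Gamma: 0.1 × 0.005 = 0.0005
P(symptomatic) = 0.005 + 0.2028 + 0.0128 + 0.0005 = 0.2211 → 0.2211.

0.2211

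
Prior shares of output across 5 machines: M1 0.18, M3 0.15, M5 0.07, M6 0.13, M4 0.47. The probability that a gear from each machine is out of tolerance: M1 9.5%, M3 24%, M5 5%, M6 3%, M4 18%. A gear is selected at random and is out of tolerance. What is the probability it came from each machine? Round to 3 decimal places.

Compute prior × likelihood for every hypothesis:
  M1: 0.18 × 0.095 = 0.0171
  M3: 0.15 × 0.24 = 0.036
  M5: 0.07 × 0.05 = 0.0035
  M6: 0.13 × 0.03 = 0.0039
  M4: 0.47 × 0.18 = 0.0846
Sum = 0.1451.
P(M1 | oversize) = 0.0171/0.1451 ≈ 0.118
P(M3 | oversize) = 0.036/0.1451 ≈ 0.248
P(M5 | oversize) = 0.0035/0.1451 ≈ 0.024
P(M6 | oversize) = 0.0039/0.1451 ≈ 0.027
P(M4 | oversize) = 0.0846/0.1451 ≈ 0.583
(Check: 0.118+0.248+0.024+0.027+0.583 = 1.000.)

M1 0.118, M3 0.248, M5 0.024, M6 0.027, M4 0.583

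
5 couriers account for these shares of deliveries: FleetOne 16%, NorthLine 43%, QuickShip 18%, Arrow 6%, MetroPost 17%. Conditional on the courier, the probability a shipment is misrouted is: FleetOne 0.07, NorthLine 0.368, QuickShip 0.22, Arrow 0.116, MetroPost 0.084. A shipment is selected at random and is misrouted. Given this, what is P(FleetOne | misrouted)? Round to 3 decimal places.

0.049

Compute prior × likelihood for every hypothesis:
  FleetOne: 0.16 × 0.07 = 0.0112
  NorthLine: 0.43 × 0.368 = 0.15824
  QuickShip: 0.18 × 0.22 = 0.0396
  Arrow: 0.06 × 0.116 = 0.00696
  MetroPost: 0.17 × 0.084 = 0.01428
Sum = 0.23028.
P(FleetOne | evidence) = 0.0112 / 0.23028 ≈ 0.049.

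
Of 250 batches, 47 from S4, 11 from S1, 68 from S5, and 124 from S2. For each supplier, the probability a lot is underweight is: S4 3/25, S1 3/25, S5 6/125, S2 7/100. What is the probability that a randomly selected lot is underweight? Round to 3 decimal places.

0.076

Unnormalized posteriors (prior × likelihood):
  S4: 0.188 × 0.12 = 0.02256
  S1: 0.044 × 0.12 = 0.00528
  S5: 0.272 × 0.048 = 0.013056
  S2: 0.496 × 0.07 = 0.03472
P(underweight) = 0.02256 + 0.00528 + 0.013056 + 0.03472 = 0.075616 → 0.076.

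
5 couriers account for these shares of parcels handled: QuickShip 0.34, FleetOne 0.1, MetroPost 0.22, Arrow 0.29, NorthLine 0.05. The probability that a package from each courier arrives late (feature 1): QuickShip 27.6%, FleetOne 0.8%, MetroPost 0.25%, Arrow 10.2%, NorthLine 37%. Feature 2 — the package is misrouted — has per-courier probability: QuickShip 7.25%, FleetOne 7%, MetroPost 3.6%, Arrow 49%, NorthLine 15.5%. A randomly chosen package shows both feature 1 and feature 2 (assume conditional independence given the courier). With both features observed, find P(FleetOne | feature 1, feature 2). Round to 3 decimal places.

Compute prior × likelihood for every hypothesis:
  QuickShip: 0.34 × 0.276 × 0.0725 = 0.0068034
  FleetOne: 0.1 × 0.008 × 0.07 = 0.000056
  MetroPost: 0.22 × 0.0025 × 0.036 = 0.0000198
  Arrow: 0.29 × 0.102 × 0.49 = 0.0144942
  NorthLine: 0.05 × 0.37 × 0.155 = 0.0028675
Total = 0.0242409.
P(FleetOne | evidence) = 0.000056 / 0.0242409 ≈ 0.002.

0.002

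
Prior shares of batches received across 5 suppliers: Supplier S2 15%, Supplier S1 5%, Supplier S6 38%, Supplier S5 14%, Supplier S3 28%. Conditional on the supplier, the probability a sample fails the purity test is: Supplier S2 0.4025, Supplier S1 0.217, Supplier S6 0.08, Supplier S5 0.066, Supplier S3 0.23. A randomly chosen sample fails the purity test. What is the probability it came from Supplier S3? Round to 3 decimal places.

Prior × likelihood for each hypothesis:
  Supplier S2: 0.15 × 0.4025 = 0.060375
  Supplier S1: 0.05 × 0.217 = 0.01085
  Supplier S6: 0.38 × 0.08 = 0.0304
  Supplier S5: 0.14 × 0.066 = 0.00924
  Supplier S3: 0.28 × 0.23 = 0.0644
Total = 0.175265.
P(Supplier S3 | evidence) = 0.0644 / 0.175265 ≈ 0.367.

0.367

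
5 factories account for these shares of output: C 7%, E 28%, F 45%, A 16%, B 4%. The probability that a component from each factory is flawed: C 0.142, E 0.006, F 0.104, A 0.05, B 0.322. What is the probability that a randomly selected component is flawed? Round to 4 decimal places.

By Bayes' rule, posterior ∝ prior × likelihood:
  C: 0.07 × 0.142 = 0.00994
  E: 0.28 × 0.006 = 0.00168
  F: 0.45 × 0.104 = 0.0468
  A: 0.16 × 0.05 = 0.008
  B: 0.04 × 0.322 = 0.01288
P(flawed) = 0.00994 + 0.00168 + 0.0468 + 0.008 + 0.01288 = 0.0793 → 0.0793.

0.0793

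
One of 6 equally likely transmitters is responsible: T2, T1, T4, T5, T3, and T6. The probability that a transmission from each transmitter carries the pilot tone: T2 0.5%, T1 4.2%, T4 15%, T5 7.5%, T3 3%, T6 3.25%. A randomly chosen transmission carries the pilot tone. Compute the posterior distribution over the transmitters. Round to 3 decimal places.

Since the prior is uniform, the posterior is proportional to the likelihood:
  T2: 0.005
  T1: 0.042
  T4: 0.15
  T5: 0.075
  T3: 0.03
  T6: 0.0325
Total = 0.3345.
P(T2 | pilot) = 0.005/0.3345 ≈ 0.015
P(T1 | pilot) = 0.042/0.3345 ≈ 0.126
P(T4 | pilot) = 0.15/0.3345 ≈ 0.448
P(T5 | pilot) = 0.075/0.3345 ≈ 0.224
P(T3 | pilot) = 0.03/0.3345 ≈ 0.090
P(T6 | pilot) = 0.0325/0.3345 ≈ 0.097
(Check: 0.015+0.126+0.448+0.224+0.090+0.097 = 1.000.)

T2 0.015, T1 0.126, T4 0.448, T5 0.224, T3 0.090, T6 0.097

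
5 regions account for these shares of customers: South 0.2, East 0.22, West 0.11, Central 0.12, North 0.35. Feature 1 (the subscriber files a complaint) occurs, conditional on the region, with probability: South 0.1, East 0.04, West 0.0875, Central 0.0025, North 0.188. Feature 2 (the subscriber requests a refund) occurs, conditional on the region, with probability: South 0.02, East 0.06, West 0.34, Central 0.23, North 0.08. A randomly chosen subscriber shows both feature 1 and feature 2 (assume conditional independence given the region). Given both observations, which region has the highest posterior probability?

By Bayes' rule, posterior ∝ prior × likelihood:
  South: 0.2 × 0.1 × 0.02 = 0.0004
  East: 0.22 × 0.04 × 0.06 = 0.000528
  West: 0.11 × 0.0875 × 0.34 = 0.0032725
  Central: 0.12 × 0.0025 × 0.23 = 0.000069
  North: 0.35 × 0.188 × 0.08 = 0.005264
Sum = 0.0095335.
Largest term belongs to North, so North is most probable.

North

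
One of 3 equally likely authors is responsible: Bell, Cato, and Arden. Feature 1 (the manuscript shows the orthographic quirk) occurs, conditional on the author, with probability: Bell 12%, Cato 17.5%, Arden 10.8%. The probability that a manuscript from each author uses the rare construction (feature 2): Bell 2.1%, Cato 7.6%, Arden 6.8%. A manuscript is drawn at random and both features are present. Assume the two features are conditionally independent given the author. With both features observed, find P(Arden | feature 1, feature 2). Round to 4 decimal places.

0.3170

With a uniform prior (1/3 each), posterior ∝ likelihood:
  Bell: 0.12 × 0.021 = 0.00252
  Cato: 0.175 × 0.076 = 0.0133
  Arden: 0.108 × 0.068 = 0.007344
Sum = 0.023164.
P(Arden | evidence) = 0.007344 / 0.023164 ≈ 0.3170.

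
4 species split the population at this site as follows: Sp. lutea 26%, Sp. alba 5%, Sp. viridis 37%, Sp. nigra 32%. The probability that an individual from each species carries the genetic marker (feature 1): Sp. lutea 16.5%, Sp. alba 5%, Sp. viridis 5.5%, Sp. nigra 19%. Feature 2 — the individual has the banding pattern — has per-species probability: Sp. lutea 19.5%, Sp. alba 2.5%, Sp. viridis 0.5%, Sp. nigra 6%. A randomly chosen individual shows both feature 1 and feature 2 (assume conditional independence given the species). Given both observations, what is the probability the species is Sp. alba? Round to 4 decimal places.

0.0051

Unnormalized posteriors (prior × likelihood):
  Sp. lutea: 0.26 × 0.165 × 0.195 = 0.0083655
  Sp. alba: 0.05 × 0.05 × 0.025 = 0.0000625
  Sp. viridis: 0.37 × 0.055 × 0.005 = 0.00010175
  Sp. nigra: 0.32 × 0.19 × 0.06 = 0.003648
Normalizing constant = 0.01217775.
P(Sp. alba | evidence) = 0.0000625 / 0.01217775 ≈ 0.0051.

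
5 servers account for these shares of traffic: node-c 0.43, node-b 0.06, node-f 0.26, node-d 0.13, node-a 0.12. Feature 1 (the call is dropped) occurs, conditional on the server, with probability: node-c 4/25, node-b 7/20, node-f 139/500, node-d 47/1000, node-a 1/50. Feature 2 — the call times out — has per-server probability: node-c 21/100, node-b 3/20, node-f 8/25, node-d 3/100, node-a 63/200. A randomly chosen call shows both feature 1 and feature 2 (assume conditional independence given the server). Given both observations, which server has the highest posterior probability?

By Bayes' rule, posterior ∝ prior × likelihood:
  node-c: 0.43 × 0.16 × 0.21 = 0.014448
  node-b: 0.06 × 0.35 × 0.15 = 0.00315
  node-f: 0.26 × 0.278 × 0.32 = 0.0231296
  node-d: 0.13 × 0.047 × 0.03 = 0.0001833
  node-a: 0.12 × 0.02 × 0.315 = 0.000756
Sum = 0.0416669.
Largest term belongs to node-f, so node-f is most probable.

node-f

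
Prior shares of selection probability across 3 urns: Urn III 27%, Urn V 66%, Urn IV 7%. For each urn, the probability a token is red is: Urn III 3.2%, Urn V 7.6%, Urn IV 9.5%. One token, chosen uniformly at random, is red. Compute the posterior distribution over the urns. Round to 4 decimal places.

Urn III 0.1320, Urn V 0.7664, Urn IV 0.1016

Prior × likelihood for each hypothesis:
  Urn III: 0.27 × 0.032 = 0.00864
  Urn V: 0.66 × 0.076 = 0.05016
  Urn IV: 0.07 × 0.095 = 0.00665
Sum = 0.06545.
P(Urn III | red) = 0.00864/0.06545 ≈ 0.1320
P(Urn V | red) = 0.05016/0.06545 ≈ 0.7664
P(Urn IV | red) = 0.00665/0.06545 ≈ 0.1016
(Check: 0.1320+0.7664+0.1016 = 1.0000.)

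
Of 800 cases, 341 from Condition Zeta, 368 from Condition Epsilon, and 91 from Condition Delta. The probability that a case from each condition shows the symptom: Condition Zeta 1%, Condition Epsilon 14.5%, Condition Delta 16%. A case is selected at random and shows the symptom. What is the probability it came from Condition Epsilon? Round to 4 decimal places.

By Bayes' rule, posterior ∝ prior × likelihood:
  Condition Zeta: 0.42625 × 0.01 = 0.0042625
  Condition Epsilon: 0.46 × 0.145 = 0.0667
  Condition Delta: 0.11375 × 0.16 = 0.0182
Sum = 0.0891625.
P(Condition Epsilon | evidence) = 0.0667 / 0.0891625 ≈ 0.7481.

0.7481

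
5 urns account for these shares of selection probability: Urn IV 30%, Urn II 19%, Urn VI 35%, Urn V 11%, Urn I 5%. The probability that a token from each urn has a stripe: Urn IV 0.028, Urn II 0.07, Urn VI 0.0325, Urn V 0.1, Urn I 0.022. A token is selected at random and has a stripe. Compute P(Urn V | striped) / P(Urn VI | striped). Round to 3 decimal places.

Compute prior × likelihood for every hypothesis:
  Urn IV: 0.3 × 0.028 = 0.0084
  Urn II: 0.19 × 0.07 = 0.0133
  Urn VI: 0.35 × 0.0325 = 0.011375
  Urn V: 0.11 × 0.1 = 0.011
  Urn I: 0.05 × 0.022 = 0.0011
Sum = 0.045175.
The ratio is 0.011 / 0.011375 (the normalizer cancels) = 0.967.

0.967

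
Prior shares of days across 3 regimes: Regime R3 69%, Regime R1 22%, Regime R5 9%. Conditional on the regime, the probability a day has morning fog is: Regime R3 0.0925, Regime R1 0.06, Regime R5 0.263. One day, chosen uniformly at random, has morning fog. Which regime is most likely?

Regime R3

Prior × likelihood for each hypothesis:
  Regime R3: 0.69 × 0.0925 = 0.063825
  Regime R1: 0.22 × 0.06 = 0.0132
  Regime R5: 0.09 × 0.263 = 0.02367
Normalizing constant = 0.100695.
Largest term belongs to Regime R3, so Regime R3 is most probable.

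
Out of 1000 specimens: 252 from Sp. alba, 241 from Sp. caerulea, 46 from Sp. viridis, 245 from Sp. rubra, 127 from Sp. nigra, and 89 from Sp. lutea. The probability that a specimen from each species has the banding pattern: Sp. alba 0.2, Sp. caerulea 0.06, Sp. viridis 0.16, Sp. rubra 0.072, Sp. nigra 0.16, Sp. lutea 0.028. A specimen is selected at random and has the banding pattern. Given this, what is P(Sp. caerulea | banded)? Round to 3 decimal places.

0.128

Unnormalized posteriors (prior × likelihood):
  Sp. alba: 0.252 × 0.2 = 0.0504
  Sp. caerulea: 0.241 × 0.06 = 0.01446
  Sp. viridis: 0.046 × 0.16 = 0.00736
  Sp. rubra: 0.245 × 0.072 = 0.01764
  Sp. nigra: 0.127 × 0.16 = 0.02032
  Sp. lutea: 0.089 × 0.028 = 0.002492
Sum = 0.112672.
P(Sp. caerulea | evidence) = 0.01446 / 0.112672 ≈ 0.128.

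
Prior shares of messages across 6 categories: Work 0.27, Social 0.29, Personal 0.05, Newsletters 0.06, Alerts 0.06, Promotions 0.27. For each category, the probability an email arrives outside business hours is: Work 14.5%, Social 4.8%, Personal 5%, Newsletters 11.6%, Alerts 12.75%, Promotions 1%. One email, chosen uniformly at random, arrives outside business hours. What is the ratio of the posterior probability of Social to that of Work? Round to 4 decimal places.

0.3556

Compute prior × likelihood for every hypothesis:
  Work: 0.27 × 0.145 = 0.03915
  Social: 0.29 × 0.048 = 0.01392
  Personal: 0.05 × 0.05 = 0.0025
  Newsletters: 0.06 × 0.116 = 0.00696
  Alerts: 0.06 × 0.1275 = 0.00765
  Promotions: 0.27 × 0.01 = 0.0027
Normalizing constant = 0.07288.
The ratio is 0.01392 / 0.03915 (the normalizer cancels) = 0.3556.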